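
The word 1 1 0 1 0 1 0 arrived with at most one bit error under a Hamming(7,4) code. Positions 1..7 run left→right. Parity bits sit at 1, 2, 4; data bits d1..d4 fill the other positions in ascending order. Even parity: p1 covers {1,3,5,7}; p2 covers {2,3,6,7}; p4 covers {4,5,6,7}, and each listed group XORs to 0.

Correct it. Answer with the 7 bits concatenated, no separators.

0101010

s1 (pos 1,3,5,7): 1⊕0⊕0⊕0 = 1
s2 (pos 2,3,6,7): 1⊕0⊕1⊕0 = 0
s4 (pos 4,5,6,7): 1⊕0⊕1⊕0 = 0
Syndrome s4…s1 = 001 → error at position 1.
Flip position 1: 1101010 → 0101010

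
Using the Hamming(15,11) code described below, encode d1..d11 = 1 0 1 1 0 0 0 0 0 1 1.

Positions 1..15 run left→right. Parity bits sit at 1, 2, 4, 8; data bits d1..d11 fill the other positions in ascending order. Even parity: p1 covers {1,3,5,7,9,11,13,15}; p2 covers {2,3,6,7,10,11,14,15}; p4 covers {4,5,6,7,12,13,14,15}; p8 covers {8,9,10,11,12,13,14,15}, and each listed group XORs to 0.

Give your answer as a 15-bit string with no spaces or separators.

Place data at non-parity positions: p1 p2 1 p4 0 1 1 p8 0 0 0 0 0 1 1
p1 (pos 1,3,5,7,9,11,13,15): XOR of data positions = 1⊕0⊕1⊕0⊕0⊕0⊕1 = 1
p2 (pos 2,3,6,7,10,11,14,15): XOR of data positions = 1⊕1⊕1⊕0⊕0⊕1⊕1 = 1
p4 (pos 4,5,6,7,12,13,14,15): XOR of data positions = 0⊕1⊕1⊕0⊕0⊕1⊕1 = 0
p8 (pos 8,9,10,11,12,13,14,15): XOR of data positions = 0⊕0⊕0⊕0⊕0⊕1⊕1 = 0
Codeword: 111001100000011

111001100000011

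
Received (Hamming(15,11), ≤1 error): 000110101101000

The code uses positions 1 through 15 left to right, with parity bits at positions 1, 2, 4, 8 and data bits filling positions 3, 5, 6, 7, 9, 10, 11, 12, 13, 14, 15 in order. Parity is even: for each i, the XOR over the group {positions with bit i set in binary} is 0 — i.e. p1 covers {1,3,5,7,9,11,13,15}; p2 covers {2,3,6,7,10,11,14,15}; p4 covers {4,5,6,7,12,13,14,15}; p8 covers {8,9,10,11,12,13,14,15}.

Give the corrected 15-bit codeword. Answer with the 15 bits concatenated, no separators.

s1 (pos 1,3,5,7,9,11,13,15): 0⊕0⊕1⊕1⊕1⊕0⊕0⊕0 = 1
s2 (pos 2,3,6,7,10,11,14,15): 0⊕0⊕0⊕1⊕1⊕0⊕0⊕0 = 0
s4 (pos 4,5,6,7,12,13,14,15): 1⊕1⊕0⊕1⊕1⊕0⊕0⊕0 = 0
s8 (pos 8,9,10,11,12,13,14,15): 0⊕1⊕1⊕0⊕1⊕0⊕0⊕0 = 1
Syndrome s8…s1 = 1001 → error at position 9.
Flip position 9: 000110101101000 → 000110100101000

000110100101000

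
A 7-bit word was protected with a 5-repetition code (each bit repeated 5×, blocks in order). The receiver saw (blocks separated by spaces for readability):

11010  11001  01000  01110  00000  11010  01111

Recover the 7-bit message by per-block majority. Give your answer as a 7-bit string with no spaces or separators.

1101011

Block 1 (11010): 3 ones → 1
Block 2 (11001): 3 ones → 1
Block 3 (01000): 1 one → 0
Block 4 (01110): 3 ones → 1
Block 5 (00000): 0 ones → 0
Block 6 (11010): 3 ones → 1
Block 7 (01111): 4 ones → 1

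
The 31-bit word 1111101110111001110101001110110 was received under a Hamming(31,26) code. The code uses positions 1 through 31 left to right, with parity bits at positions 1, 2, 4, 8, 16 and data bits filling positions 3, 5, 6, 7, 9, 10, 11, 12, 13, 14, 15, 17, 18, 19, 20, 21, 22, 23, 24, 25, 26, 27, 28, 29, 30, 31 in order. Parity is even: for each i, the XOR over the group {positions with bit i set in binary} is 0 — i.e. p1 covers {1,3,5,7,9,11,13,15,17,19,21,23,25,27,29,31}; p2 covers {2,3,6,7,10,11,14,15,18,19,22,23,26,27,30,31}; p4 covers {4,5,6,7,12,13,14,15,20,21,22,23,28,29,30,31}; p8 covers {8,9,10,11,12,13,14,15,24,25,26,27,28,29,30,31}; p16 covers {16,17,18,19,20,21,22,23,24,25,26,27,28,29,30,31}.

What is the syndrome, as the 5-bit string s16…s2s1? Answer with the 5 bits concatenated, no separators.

00111

s1 (pos 1,3,5,7,9,11,13,15,17,19,21,23,25,27,29,31): 1⊕1⊕1⊕1⊕1⊕1⊕1⊕0⊕1⊕0⊕0⊕0⊕1⊕1⊕1⊕0 = 1
s2 (pos 2,3,6,7,10,11,14,15,18,19,22,23,26,27,30,31): 1⊕1⊕0⊕1⊕0⊕1⊕0⊕0⊕1⊕0⊕1⊕0⊕1⊕1⊕1⊕0 = 1
s4 (pos 4,5,6,7,12,13,14,15,20,21,22,23,28,29,30,31): 1⊕1⊕0⊕1⊕1⊕1⊕0⊕0⊕1⊕0⊕1⊕0⊕0⊕1⊕1⊕0 = 1
s8 (pos 8,9,10,11,12,13,14,15,24,25,26,27,28,29,30,31): 1⊕1⊕0⊕1⊕1⊕1⊕0⊕0⊕0⊕1⊕1⊕1⊕0⊕1⊕1⊕0 = 0
s16 (pos 16,17,18,19,20,21,22,23,24,25,26,27,28,29,30,31): 1⊕1⊕1⊕0⊕1⊕0⊕1⊕0⊕0⊕1⊕1⊕1⊕0⊕1⊕1⊕0 = 0
Syndrome s16…s1 = 00111 → error at position 7.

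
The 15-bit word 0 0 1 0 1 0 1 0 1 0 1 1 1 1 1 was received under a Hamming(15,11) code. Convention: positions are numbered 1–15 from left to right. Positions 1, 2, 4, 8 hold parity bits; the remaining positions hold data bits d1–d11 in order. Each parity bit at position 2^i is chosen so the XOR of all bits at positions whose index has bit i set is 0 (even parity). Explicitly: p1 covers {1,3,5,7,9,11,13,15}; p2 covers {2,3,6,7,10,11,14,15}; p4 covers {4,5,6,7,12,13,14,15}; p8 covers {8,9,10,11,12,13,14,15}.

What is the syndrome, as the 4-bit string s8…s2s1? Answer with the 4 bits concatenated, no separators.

0011

s1 (pos 1,3,5,7,9,11,13,15): 0⊕1⊕1⊕1⊕1⊕1⊕1⊕1 = 1
s2 (pos 2,3,6,7,10,11,14,15): 0⊕1⊕0⊕1⊕0⊕1⊕1⊕1 = 1
s4 (pos 4,5,6,7,12,13,14,15): 0⊕1⊕0⊕1⊕1⊕1⊕1⊕1 = 0
s8 (pos 8,9,10,11,12,13,14,15): 0⊕1⊕0⊕1⊕1⊕1⊕1⊕1 = 0
Syndrome s8…s1 = 0011 → error at position 3.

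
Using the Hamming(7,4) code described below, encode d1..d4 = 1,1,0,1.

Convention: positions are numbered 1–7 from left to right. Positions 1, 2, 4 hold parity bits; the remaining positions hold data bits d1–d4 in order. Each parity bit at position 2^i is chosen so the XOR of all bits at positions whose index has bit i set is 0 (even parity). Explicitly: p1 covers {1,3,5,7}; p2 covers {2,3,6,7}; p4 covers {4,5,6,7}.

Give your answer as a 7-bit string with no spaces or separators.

1010101

Place data at non-parity positions: p1 p2 1 p4 1 0 1
p1 (pos 1,3,5,7): XOR of data positions = 1⊕1⊕1 = 1
p2 (pos 2,3,6,7): XOR of data positions = 1⊕0⊕1 = 0
p4 (pos 4,5,6,7): XOR of data positions = 1⊕0⊕1 = 0
Codeword: 1010101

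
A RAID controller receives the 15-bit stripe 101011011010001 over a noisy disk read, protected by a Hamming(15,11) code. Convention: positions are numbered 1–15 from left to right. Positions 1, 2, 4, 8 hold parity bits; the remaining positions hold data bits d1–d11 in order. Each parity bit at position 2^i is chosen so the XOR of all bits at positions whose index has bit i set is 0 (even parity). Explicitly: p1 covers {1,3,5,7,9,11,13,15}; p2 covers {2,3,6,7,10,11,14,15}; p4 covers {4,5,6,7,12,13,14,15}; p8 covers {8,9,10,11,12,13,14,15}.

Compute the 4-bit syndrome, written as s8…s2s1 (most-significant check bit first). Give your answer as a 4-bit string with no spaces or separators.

0100

s1 (pos 1,3,5,7,9,11,13,15): 1⊕1⊕1⊕0⊕1⊕1⊕0⊕1 = 0
s2 (pos 2,3,6,7,10,11,14,15): 0⊕1⊕1⊕0⊕0⊕1⊕0⊕1 = 0
s4 (pos 4,5,6,7,12,13,14,15): 0⊕1⊕1⊕0⊕0⊕0⊕0⊕1 = 1
s8 (pos 8,9,10,11,12,13,14,15): 1⊕1⊕0⊕1⊕0⊕0⊕0⊕1 = 0
Syndrome s8…s1 = 0100 → error at position 4.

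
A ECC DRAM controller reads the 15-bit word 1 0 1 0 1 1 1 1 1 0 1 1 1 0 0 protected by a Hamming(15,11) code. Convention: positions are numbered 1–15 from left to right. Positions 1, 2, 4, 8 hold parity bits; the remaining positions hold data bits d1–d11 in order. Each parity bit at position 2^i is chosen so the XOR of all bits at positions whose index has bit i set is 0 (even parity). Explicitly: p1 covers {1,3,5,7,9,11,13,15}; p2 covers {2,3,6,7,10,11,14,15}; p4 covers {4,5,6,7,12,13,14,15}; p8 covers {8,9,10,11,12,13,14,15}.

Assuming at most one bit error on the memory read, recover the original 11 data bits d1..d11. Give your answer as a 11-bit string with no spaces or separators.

s1 (pos 1,3,5,7,9,11,13,15): 1⊕1⊕1⊕1⊕1⊕1⊕1⊕0 = 1
s2 (pos 2,3,6,7,10,11,14,15): 0⊕1⊕1⊕1⊕0⊕1⊕0⊕0 = 0
s4 (pos 4,5,6,7,12,13,14,15): 0⊕1⊕1⊕1⊕1⊕1⊕0⊕0 = 1
s8 (pos 8,9,10,11,12,13,14,15): 1⊕1⊕0⊕1⊕1⊕1⊕0⊕0 = 1
Syndrome s8…s1 = 1101 → error at position 13.
Flip position 13: 101011111011100 → 101011111011000
Read data bits from positions 3,5,6,7,9,10,11,12,13,14,15: 11111011000

11111011000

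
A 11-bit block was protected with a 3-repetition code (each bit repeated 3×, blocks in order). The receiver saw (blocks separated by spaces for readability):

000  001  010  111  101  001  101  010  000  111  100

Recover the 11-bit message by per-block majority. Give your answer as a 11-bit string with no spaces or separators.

Block 1 (000): 0 ones → 0
Block 2 (001): 1 one → 0
Block 3 (010): 1 one → 0
Block 4 (111): 3 ones → 1
Block 5 (101): 2 ones → 1
Block 6 (001): 1 one → 0
Block 7 (101): 2 ones → 1
Block 8 (010): 1 one → 0
Block 9 (000): 0 ones → 0
Block 10 (111): 3 ones → 1
Block 11 (100): 1 one → 0

00011010010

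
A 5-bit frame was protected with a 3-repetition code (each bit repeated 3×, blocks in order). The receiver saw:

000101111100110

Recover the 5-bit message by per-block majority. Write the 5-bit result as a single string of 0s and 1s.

01101

Block 1 (000): 0 ones → 0
Block 2 (101): 2 ones → 1
Block 3 (111): 3 ones → 1
Block 4 (100): 1 one → 0
Block 5 (110): 2 ones → 1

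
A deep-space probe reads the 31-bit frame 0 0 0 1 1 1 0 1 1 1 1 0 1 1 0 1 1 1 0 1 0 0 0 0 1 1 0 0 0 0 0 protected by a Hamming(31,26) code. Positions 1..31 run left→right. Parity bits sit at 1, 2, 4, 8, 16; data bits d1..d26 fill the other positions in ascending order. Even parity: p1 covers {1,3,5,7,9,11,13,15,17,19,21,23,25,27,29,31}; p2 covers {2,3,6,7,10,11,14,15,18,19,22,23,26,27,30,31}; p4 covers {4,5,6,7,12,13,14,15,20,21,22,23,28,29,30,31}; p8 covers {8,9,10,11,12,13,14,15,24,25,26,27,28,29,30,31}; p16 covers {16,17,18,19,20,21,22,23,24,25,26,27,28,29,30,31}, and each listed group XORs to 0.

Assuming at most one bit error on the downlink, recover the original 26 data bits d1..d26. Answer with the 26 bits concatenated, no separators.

s1 (pos 1,3,5,7,9,11,13,15,17,19,21,23,25,27,29,31): 0⊕0⊕1⊕0⊕1⊕1⊕1⊕0⊕1⊕0⊕0⊕0⊕1⊕0⊕0⊕0 = 0
s2 (pos 2,3,6,7,10,11,14,15,18,19,22,23,26,27,30,31): 0⊕0⊕1⊕0⊕1⊕1⊕1⊕0⊕1⊕0⊕0⊕0⊕1⊕0⊕0⊕0 = 0
s4 (pos 4,5,6,7,12,13,14,15,20,21,22,23,28,29,30,31): 1⊕1⊕1⊕0⊕0⊕1⊕1⊕0⊕1⊕0⊕0⊕0⊕0⊕0⊕0⊕0 = 0
s8 (pos 8,9,10,11,12,13,14,15,24,25,26,27,28,29,30,31): 1⊕1⊕1⊕1⊕0⊕1⊕1⊕0⊕0⊕1⊕1⊕0⊕0⊕0⊕0⊕0 = 0
s16 (pos 16,17,18,19,20,21,22,23,24,25,26,27,28,29,30,31): 1⊕1⊕1⊕0⊕1⊕0⊕0⊕0⊕0⊕1⊕1⊕0⊕0⊕0⊕0⊕0 = 0
Syndrome s16…s1 = 00000 → no error.
Read data bits from positions 3,5,6,7,9,10,11,12,13,14,15,17,18,19,20,21,22,23,24,25,26,27,28,29,30,31: 01101110110110100001100000

01101110110110100001100000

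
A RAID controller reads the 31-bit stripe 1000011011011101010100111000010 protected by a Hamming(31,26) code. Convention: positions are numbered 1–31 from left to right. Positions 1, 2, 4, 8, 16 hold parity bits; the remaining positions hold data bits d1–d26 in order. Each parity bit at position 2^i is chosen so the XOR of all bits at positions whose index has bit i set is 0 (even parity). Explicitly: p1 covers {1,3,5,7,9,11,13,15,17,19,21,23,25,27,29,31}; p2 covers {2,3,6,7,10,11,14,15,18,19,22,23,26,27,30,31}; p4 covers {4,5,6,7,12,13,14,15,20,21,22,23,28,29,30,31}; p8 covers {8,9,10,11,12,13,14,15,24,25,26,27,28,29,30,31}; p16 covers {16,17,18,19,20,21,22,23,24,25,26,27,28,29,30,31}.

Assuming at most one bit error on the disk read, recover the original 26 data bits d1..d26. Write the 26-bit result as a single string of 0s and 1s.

s1 (pos 1,3,5,7,9,11,13,15,17,19,21,23,25,27,29,31): 1⊕0⊕0⊕1⊕1⊕0⊕1⊕0⊕0⊕0⊕0⊕1⊕1⊕0⊕0⊕0 = 0
s2 (pos 2,3,6,7,10,11,14,15,18,19,22,23,26,27,30,31): 0⊕0⊕1⊕1⊕1⊕0⊕1⊕0⊕1⊕0⊕0⊕1⊕0⊕0⊕1⊕0 = 1
s4 (pos 4,5,6,7,12,13,14,15,20,21,22,23,28,29,30,31): 0⊕0⊕1⊕1⊕1⊕1⊕1⊕0⊕1⊕0⊕0⊕1⊕0⊕0⊕1⊕0 = 0
s8 (pos 8,9,10,11,12,13,14,15,24,25,26,27,28,29,30,31): 0⊕1⊕1⊕0⊕1⊕1⊕1⊕0⊕1⊕1⊕0⊕0⊕0⊕0⊕1⊕0 = 0
s16 (pos 16,17,18,19,20,21,22,23,24,25,26,27,28,29,30,31): 1⊕0⊕1⊕0⊕1⊕0⊕0⊕1⊕1⊕1⊕0⊕0⊕0⊕0⊕1⊕0 = 1
Syndrome s16…s1 = 10010 → error at position 18.
Flip position 18: 1000011011011101010100111000010 → 1000011011011101000100111000010
Read data bits from positions 3,5,6,7,9,10,11,12,13,14,15,17,18,19,20,21,22,23,24,25,26,27,28,29,30,31: 00111101110000100111000010

00111101110000100111000010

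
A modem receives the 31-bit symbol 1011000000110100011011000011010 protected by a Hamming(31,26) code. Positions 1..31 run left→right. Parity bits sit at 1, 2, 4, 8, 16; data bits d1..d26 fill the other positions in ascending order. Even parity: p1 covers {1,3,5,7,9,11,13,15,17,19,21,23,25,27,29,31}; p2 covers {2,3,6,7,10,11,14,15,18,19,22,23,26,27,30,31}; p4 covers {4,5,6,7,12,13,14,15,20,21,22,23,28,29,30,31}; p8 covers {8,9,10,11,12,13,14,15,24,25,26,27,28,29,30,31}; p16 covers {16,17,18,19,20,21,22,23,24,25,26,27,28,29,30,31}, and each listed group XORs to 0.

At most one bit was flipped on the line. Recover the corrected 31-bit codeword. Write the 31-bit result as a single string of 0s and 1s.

1011000000110100011111000011010

s1 (pos 1,3,5,7,9,11,13,15,17,19,21,23,25,27,29,31): 1⊕1⊕0⊕0⊕0⊕1⊕0⊕0⊕0⊕1⊕1⊕0⊕0⊕1⊕0⊕0 = 0
s2 (pos 2,3,6,7,10,11,14,15,18,19,22,23,26,27,30,31): 0⊕1⊕0⊕0⊕0⊕1⊕1⊕0⊕1⊕1⊕1⊕0⊕0⊕1⊕1⊕0 = 0
s4 (pos 4,5,6,7,12,13,14,15,20,21,22,23,28,29,30,31): 1⊕0⊕0⊕0⊕1⊕0⊕1⊕0⊕0⊕1⊕1⊕0⊕1⊕0⊕1⊕0 = 1
s8 (pos 8,9,10,11,12,13,14,15,24,25,26,27,28,29,30,31): 0⊕0⊕0⊕1⊕1⊕0⊕1⊕0⊕0⊕0⊕0⊕1⊕1⊕0⊕1⊕0 = 0
s16 (pos 16,17,18,19,20,21,22,23,24,25,26,27,28,29,30,31): 0⊕0⊕1⊕1⊕0⊕1⊕1⊕0⊕0⊕0⊕0⊕1⊕1⊕0⊕1⊕0 = 1
Syndrome s16…s1 = 10100 → error at position 20.
Flip position 20: 1011000000110100011011000011010 → 1011000000110100011111000011010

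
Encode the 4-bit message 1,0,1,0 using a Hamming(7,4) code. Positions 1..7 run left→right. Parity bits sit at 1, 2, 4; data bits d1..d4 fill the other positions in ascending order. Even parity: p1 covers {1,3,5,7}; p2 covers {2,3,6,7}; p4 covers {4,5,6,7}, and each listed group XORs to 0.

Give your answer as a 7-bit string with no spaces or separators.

1011010

Place data at non-parity positions: p1 p2 1 p4 0 1 0
p1 (pos 1,3,5,7): XOR of data positions = 1⊕0⊕0 = 1
p2 (pos 2,3,6,7): XOR of data positions = 1⊕1⊕0 = 0
p4 (pos 4,5,6,7): XOR of data positions = 0⊕1⊕0 = 1
Codeword: 1011010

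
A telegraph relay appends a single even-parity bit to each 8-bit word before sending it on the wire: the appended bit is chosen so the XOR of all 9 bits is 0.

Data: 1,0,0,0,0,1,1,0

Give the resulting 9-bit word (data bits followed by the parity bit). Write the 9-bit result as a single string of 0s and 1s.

XOR of the 8 data bits: 1⊕0⊕0⊕0⊕0⊕1⊕1⊕0 = 1
Parity bit = 1 (so all 9 bits XOR to 0).

100001101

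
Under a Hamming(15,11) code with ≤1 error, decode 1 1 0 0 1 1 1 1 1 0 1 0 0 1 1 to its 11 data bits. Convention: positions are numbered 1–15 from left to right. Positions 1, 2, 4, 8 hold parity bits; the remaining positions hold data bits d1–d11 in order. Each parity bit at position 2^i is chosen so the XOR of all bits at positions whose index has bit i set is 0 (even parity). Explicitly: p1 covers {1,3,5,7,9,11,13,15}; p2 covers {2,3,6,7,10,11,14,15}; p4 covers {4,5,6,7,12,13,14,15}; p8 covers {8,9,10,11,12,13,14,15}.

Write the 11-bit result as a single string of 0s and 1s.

s1 (pos 1,3,5,7,9,11,13,15): 1⊕0⊕1⊕1⊕1⊕1⊕0⊕1 = 0
s2 (pos 2,3,6,7,10,11,14,15): 1⊕0⊕1⊕1⊕0⊕1⊕1⊕1 = 0
s4 (pos 4,5,6,7,12,13,14,15): 0⊕1⊕1⊕1⊕0⊕0⊕1⊕1 = 1
s8 (pos 8,9,10,11,12,13,14,15): 1⊕1⊕0⊕1⊕0⊕0⊕1⊕1 = 1
Syndrome s8…s1 = 1100 → error at position 12.
Flip position 12: 110011111010011 → 110011111011011
Read data bits from positions 3,5,6,7,9,10,11,12,13,14,15: 01111011011

01111011011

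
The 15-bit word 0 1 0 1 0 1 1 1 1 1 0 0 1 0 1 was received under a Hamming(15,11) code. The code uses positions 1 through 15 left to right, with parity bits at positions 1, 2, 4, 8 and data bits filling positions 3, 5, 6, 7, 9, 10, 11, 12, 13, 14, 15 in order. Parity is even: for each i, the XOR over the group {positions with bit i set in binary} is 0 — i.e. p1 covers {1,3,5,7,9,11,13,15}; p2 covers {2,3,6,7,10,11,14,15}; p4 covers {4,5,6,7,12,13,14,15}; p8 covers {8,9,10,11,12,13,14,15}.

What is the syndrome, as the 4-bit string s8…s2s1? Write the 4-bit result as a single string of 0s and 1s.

1110

s1 (pos 1,3,5,7,9,11,13,15): 0⊕0⊕0⊕1⊕1⊕0⊕1⊕1 = 0
s2 (pos 2,3,6,7,10,11,14,15): 1⊕0⊕1⊕1⊕1⊕0⊕0⊕1 = 1
s4 (pos 4,5,6,7,12,13,14,15): 1⊕0⊕1⊕1⊕0⊕1⊕0⊕1 = 1
s8 (pos 8,9,10,11,12,13,14,15): 1⊕1⊕1⊕0⊕0⊕1⊕0⊕1 = 1
Syndrome s8…s1 = 1110 → error at position 14.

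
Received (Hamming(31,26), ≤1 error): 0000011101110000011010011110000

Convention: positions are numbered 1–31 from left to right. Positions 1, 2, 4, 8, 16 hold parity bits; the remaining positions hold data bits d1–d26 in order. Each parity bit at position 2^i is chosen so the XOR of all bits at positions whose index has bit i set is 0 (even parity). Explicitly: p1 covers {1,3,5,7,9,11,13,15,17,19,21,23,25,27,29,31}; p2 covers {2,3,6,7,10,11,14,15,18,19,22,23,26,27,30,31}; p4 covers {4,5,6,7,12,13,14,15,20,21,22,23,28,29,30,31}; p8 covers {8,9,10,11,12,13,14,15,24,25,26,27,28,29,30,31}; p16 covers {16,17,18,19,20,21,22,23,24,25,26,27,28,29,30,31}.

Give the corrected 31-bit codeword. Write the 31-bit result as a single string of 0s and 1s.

s1 (pos 1,3,5,7,9,11,13,15,17,19,21,23,25,27,29,31): 0⊕0⊕0⊕1⊕0⊕1⊕0⊕0⊕0⊕1⊕1⊕0⊕1⊕1⊕0⊕0 = 0
s2 (pos 2,3,6,7,10,11,14,15,18,19,22,23,26,27,30,31): 0⊕0⊕1⊕1⊕1⊕1⊕0⊕0⊕1⊕1⊕0⊕0⊕1⊕1⊕0⊕0 = 0
s4 (pos 4,5,6,7,12,13,14,15,20,21,22,23,28,29,30,31): 0⊕0⊕1⊕1⊕1⊕0⊕0⊕0⊕0⊕1⊕0⊕0⊕0⊕0⊕0⊕0 = 0
s8 (pos 8,9,10,11,12,13,14,15,24,25,26,27,28,29,30,31): 1⊕0⊕1⊕1⊕1⊕0⊕0⊕0⊕1⊕1⊕1⊕1⊕0⊕0⊕0⊕0 = 0
s16 (pos 16,17,18,19,20,21,22,23,24,25,26,27,28,29,30,31): 0⊕0⊕1⊕1⊕0⊕1⊕0⊕0⊕1⊕1⊕1⊕1⊕0⊕0⊕0⊕0 = 1
Syndrome s16…s1 = 10000 → error at position 16.
Flip position 16: 0000011101110000011010011110000 → 0000011101110001011010011110000

0000011101110001011010011110000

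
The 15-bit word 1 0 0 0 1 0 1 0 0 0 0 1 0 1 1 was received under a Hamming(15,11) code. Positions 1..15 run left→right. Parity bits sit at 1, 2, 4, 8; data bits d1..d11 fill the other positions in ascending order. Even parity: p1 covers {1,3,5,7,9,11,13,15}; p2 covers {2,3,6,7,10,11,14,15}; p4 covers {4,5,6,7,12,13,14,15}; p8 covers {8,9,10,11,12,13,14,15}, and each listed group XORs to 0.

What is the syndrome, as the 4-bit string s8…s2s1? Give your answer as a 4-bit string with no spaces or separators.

1110

s1 (pos 1,3,5,7,9,11,13,15): 1⊕0⊕1⊕1⊕0⊕0⊕0⊕1 = 0
s2 (pos 2,3,6,7,10,11,14,15): 0⊕0⊕0⊕1⊕0⊕0⊕1⊕1 = 1
s4 (pos 4,5,6,7,12,13,14,15): 0⊕1⊕0⊕1⊕1⊕0⊕1⊕1 = 1
s8 (pos 8,9,10,11,12,13,14,15): 0⊕0⊕0⊕0⊕1⊕0⊕1⊕1 = 1
Syndrome s8…s1 = 1110 → error at position 14.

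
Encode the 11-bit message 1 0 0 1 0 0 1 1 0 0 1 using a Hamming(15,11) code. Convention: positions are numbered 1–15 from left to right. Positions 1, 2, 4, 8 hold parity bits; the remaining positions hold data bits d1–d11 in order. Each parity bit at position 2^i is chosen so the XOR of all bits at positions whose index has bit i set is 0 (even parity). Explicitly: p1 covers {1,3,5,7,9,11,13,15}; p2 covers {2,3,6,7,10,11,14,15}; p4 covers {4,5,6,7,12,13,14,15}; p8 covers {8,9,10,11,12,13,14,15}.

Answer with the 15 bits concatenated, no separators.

001100110011001

Place data at non-parity positions: p1 p2 1 p4 0 0 1 p8 0 0 1 1 0 0 1
p1 (pos 1,3,5,7,9,11,13,15): XOR of data positions = 1⊕0⊕1⊕0⊕1⊕0⊕1 = 0
p2 (pos 2,3,6,7,10,11,14,15): XOR of data positions = 1⊕0⊕1⊕0⊕1⊕0⊕1 = 0
p4 (pos 4,5,6,7,12,13,14,15): XOR of data positions = 0⊕0⊕1⊕1⊕0⊕0⊕1 = 1
p8 (pos 8,9,10,11,12,13,14,15): XOR of data positions = 0⊕0⊕1⊕1⊕0⊕0⊕1 = 1
Codeword: 001100110011001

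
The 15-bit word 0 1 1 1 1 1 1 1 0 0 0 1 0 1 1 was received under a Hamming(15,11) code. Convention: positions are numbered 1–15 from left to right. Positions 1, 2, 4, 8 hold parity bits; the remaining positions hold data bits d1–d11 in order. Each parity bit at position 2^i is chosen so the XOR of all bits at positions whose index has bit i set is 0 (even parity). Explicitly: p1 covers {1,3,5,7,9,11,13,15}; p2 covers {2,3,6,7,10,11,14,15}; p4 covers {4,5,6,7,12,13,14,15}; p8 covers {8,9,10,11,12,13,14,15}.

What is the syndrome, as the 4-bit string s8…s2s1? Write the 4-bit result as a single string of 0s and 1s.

0100

s1 (pos 1,3,5,7,9,11,13,15): 0⊕1⊕1⊕1⊕0⊕0⊕0⊕1 = 0
s2 (pos 2,3,6,7,10,11,14,15): 1⊕1⊕1⊕1⊕0⊕0⊕1⊕1 = 0
s4 (pos 4,5,6,7,12,13,14,15): 1⊕1⊕1⊕1⊕1⊕0⊕1⊕1 = 1
s8 (pos 8,9,10,11,12,13,14,15): 1⊕0⊕0⊕0⊕1⊕0⊕1⊕1 = 0
Syndrome s8…s1 = 0100 → error at position 4.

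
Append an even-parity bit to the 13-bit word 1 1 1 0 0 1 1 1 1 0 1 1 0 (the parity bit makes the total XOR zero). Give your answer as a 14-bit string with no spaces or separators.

XOR of the 13 data bits: 1⊕1⊕1⊕0⊕0⊕1⊕1⊕1⊕1⊕0⊕1⊕1⊕0 = 1
Parity bit = 1 (so all 14 bits XOR to 0).

11100111101101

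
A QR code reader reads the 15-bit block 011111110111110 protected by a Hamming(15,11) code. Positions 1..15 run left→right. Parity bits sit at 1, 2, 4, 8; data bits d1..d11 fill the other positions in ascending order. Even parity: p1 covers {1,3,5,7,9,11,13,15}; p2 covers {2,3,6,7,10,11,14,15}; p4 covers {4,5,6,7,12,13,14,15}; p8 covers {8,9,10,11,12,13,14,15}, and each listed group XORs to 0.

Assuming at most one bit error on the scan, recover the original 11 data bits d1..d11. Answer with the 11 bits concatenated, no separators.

s1 (pos 1,3,5,7,9,11,13,15): 0⊕1⊕1⊕1⊕0⊕1⊕1⊕0 = 1
s2 (pos 2,3,6,7,10,11,14,15): 1⊕1⊕1⊕1⊕1⊕1⊕1⊕0 = 1
s4 (pos 4,5,6,7,12,13,14,15): 1⊕1⊕1⊕1⊕1⊕1⊕1⊕0 = 1
s8 (pos 8,9,10,11,12,13,14,15): 1⊕0⊕1⊕1⊕1⊕1⊕1⊕0 = 0
Syndrome s8…s1 = 0111 → error at position 7.
Flip position 7: 011111110111110 → 011111010111110
Read data bits from positions 3,5,6,7,9,10,11,12,13,14,15: 11100111110

11100111110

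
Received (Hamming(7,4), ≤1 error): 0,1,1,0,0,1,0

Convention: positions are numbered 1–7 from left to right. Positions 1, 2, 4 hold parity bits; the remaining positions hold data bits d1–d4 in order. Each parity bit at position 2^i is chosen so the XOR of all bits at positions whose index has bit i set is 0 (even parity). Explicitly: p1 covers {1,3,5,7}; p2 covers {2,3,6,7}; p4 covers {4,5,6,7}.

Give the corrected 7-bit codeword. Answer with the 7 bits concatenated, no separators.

0110011

s1 (pos 1,3,5,7): 0⊕1⊕0⊕0 = 1
s2 (pos 2,3,6,7): 1⊕1⊕1⊕0 = 1
s4 (pos 4,5,6,7): 0⊕0⊕1⊕0 = 1
Syndrome s4…s1 = 111 → error at position 7.
Flip position 7: 0110010 → 0110011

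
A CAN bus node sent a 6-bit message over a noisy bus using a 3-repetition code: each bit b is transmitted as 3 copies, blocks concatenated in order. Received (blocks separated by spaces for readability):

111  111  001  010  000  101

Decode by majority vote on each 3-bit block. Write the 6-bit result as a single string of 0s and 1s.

110001

Block 1 (111): 3 ones → 1
Block 2 (111): 3 ones → 1
Block 3 (001): 1 one → 0
Block 4 (010): 1 one → 0
Block 5 (000): 0 ones → 0
Block 6 (101): 2 ones → 1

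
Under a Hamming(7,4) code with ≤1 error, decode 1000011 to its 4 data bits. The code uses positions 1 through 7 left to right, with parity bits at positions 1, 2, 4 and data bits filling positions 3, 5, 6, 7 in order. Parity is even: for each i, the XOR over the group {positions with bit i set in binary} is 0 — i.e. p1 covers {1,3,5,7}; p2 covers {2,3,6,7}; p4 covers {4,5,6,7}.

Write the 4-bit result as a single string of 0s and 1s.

0011

s1 (pos 1,3,5,7): 1⊕0⊕0⊕1 = 0
s2 (pos 2,3,6,7): 0⊕0⊕1⊕1 = 0
s4 (pos 4,5,6,7): 0⊕0⊕1⊕1 = 0
Syndrome s4…s1 = 000 → no error.
Read data bits from positions 3,5,6,7: 0011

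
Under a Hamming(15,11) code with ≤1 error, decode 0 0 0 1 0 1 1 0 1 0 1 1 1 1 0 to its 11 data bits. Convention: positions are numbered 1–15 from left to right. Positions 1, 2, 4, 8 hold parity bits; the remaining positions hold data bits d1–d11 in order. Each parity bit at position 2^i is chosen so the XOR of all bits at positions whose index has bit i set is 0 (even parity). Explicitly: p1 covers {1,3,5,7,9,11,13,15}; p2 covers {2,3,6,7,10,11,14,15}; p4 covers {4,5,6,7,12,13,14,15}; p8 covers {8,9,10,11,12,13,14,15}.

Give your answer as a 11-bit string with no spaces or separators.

00111011110

s1 (pos 1,3,5,7,9,11,13,15): 0⊕0⊕0⊕1⊕1⊕1⊕1⊕0 = 0
s2 (pos 2,3,6,7,10,11,14,15): 0⊕0⊕1⊕1⊕0⊕1⊕1⊕0 = 0
s4 (pos 4,5,6,7,12,13,14,15): 1⊕0⊕1⊕1⊕1⊕1⊕1⊕0 = 0
s8 (pos 8,9,10,11,12,13,14,15): 0⊕1⊕0⊕1⊕1⊕1⊕1⊕0 = 1
Syndrome s8…s1 = 1000 → error at position 8.
Flip position 8: 000101101011110 → 000101111011110
Read data bits from positions 3,5,6,7,9,10,11,12,13,14,15: 00111011110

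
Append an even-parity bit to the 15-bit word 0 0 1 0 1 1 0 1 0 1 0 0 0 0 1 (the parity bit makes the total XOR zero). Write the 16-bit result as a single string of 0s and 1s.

0010110101000010

XOR of the 15 data bits: 0⊕0⊕1⊕0⊕1⊕1⊕0⊕1⊕0⊕1⊕0⊕0⊕0⊕0⊕1 = 0
Parity bit = 0 (so all 16 bits XOR to 0).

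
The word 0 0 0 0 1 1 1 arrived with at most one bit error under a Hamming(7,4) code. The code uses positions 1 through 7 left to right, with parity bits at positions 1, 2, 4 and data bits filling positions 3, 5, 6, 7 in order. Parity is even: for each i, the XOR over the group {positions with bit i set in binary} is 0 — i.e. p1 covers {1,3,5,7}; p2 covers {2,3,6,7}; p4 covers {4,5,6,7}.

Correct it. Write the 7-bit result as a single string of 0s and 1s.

0001111

s1 (pos 1,3,5,7): 0⊕0⊕1⊕1 = 0
s2 (pos 2,3,6,7): 0⊕0⊕1⊕1 = 0
s4 (pos 4,5,6,7): 0⊕1⊕1⊕1 = 1
Syndrome s4…s1 = 100 → error at position 4.
Flip position 4: 0000111 → 0001111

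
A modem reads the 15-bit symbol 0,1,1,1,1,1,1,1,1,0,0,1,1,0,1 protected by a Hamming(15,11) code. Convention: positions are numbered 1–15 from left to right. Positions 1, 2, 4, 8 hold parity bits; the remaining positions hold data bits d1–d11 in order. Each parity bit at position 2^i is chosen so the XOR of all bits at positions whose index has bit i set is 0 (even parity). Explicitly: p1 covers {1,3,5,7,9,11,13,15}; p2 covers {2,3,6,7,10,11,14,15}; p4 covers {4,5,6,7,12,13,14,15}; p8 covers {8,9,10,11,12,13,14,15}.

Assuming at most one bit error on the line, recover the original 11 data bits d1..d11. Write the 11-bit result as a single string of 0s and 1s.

s1 (pos 1,3,5,7,9,11,13,15): 0⊕1⊕1⊕1⊕1⊕0⊕1⊕1 = 0
s2 (pos 2,3,6,7,10,11,14,15): 1⊕1⊕1⊕1⊕0⊕0⊕0⊕1 = 1
s4 (pos 4,5,6,7,12,13,14,15): 1⊕1⊕1⊕1⊕1⊕1⊕0⊕1 = 1
s8 (pos 8,9,10,11,12,13,14,15): 1⊕1⊕0⊕0⊕1⊕1⊕0⊕1 = 1
Syndrome s8…s1 = 1110 → error at position 14.
Flip position 14: 011111111001101 → 011111111001111
Read data bits from positions 3,5,6,7,9,10,11,12,13,14,15: 11111001111

11111001111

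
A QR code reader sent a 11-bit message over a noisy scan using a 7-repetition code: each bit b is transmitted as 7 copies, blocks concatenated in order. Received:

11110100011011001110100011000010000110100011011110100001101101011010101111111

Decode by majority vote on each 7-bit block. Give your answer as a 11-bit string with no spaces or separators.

11100010111

Block 1 (1111010): 5 ones → 1
Block 2 (0011011): 4 ones → 1
Block 3 (0011101): 4 ones → 1
Block 4 (0001100): 2 ones → 0
Block 5 (0010000): 1 one → 0
Block 6 (1101000): 3 ones → 0
Block 7 (1101111): 6 ones → 1
Block 8 (0100001): 2 ones → 0
Block 9 (1011010): 4 ones → 1
Block 10 (1101010): 4 ones → 1
Block 11 (1111111): 7 ones → 1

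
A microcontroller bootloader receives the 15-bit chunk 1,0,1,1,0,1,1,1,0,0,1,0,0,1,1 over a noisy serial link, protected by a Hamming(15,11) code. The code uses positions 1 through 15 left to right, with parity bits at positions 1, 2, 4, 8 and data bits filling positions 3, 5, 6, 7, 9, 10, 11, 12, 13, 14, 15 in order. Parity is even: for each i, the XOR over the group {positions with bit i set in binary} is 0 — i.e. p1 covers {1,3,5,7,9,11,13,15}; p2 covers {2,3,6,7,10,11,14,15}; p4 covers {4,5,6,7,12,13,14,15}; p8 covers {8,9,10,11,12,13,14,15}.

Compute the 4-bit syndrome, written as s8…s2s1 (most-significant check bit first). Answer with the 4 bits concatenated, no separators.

s1 (pos 1,3,5,7,9,11,13,15): 1⊕1⊕0⊕1⊕0⊕1⊕0⊕1 = 1
s2 (pos 2,3,6,7,10,11,14,15): 0⊕1⊕1⊕1⊕0⊕1⊕1⊕1 = 0
s4 (pos 4,5,6,7,12,13,14,15): 1⊕0⊕1⊕1⊕0⊕0⊕1⊕1 = 1
s8 (pos 8,9,10,11,12,13,14,15): 1⊕0⊕0⊕1⊕0⊕0⊕1⊕1 = 0
Syndrome s8…s1 = 0101 → error at position 5.

0101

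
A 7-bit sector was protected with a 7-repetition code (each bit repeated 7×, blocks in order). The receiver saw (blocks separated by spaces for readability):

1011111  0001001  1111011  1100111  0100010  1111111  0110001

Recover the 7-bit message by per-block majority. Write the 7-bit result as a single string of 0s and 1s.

Block 1 (1011111): 6 ones → 1
Block 2 (0001001): 2 ones → 0
Block 3 (1111011): 6 ones → 1
Block 4 (1100111): 5 ones → 1
Block 5 (0100010): 2 ones → 0
Block 6 (1111111): 7 ones → 1
Block 7 (0110001): 3 ones → 0

1011010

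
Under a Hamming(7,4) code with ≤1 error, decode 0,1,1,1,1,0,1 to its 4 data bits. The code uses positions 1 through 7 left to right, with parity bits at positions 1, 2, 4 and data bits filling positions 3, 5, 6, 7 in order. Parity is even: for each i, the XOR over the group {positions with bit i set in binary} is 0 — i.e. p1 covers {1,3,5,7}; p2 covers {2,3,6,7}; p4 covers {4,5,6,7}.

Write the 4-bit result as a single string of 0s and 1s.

s1 (pos 1,3,5,7): 0⊕1⊕1⊕1 = 1
s2 (pos 2,3,6,7): 1⊕1⊕0⊕1 = 1
s4 (pos 4,5,6,7): 1⊕1⊕0⊕1 = 1
Syndrome s4…s1 = 111 → error at position 7.
Flip position 7: 0111101 → 0111100
Read data bits from positions 3,5,6,7: 1100

1100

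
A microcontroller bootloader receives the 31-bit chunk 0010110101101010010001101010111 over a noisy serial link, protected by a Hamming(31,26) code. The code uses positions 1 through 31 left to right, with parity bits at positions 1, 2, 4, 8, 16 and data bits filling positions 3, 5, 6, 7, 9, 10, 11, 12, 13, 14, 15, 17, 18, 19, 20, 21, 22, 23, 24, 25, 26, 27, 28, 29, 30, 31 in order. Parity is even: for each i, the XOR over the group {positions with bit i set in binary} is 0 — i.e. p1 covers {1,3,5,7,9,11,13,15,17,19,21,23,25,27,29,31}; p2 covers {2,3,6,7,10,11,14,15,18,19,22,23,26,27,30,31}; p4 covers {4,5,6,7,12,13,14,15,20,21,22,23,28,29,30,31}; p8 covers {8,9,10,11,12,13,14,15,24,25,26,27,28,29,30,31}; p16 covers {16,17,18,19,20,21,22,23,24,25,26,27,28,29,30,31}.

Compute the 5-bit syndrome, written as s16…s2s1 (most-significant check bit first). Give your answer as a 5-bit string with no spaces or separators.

00110

s1 (pos 1,3,5,7,9,11,13,15,17,19,21,23,25,27,29,31): 0⊕1⊕1⊕0⊕0⊕1⊕1⊕1⊕0⊕0⊕0⊕1⊕1⊕1⊕1⊕1 = 0
s2 (pos 2,3,6,7,10,11,14,15,18,19,22,23,26,27,30,31): 0⊕1⊕1⊕0⊕1⊕1⊕0⊕1⊕1⊕0⊕1⊕1⊕0⊕1⊕1⊕1 = 1
s4 (pos 4,5,6,7,12,13,14,15,20,21,22,23,28,29,30,31): 0⊕1⊕1⊕0⊕0⊕1⊕0⊕1⊕0⊕0⊕1⊕1⊕0⊕1⊕1⊕1 = 1
s8 (pos 8,9,10,11,12,13,14,15,24,25,26,27,28,29,30,31): 1⊕0⊕1⊕1⊕0⊕1⊕0⊕1⊕0⊕1⊕0⊕1⊕0⊕1⊕1⊕1 = 0
s16 (pos 16,17,18,19,20,21,22,23,24,25,26,27,28,29,30,31): 0⊕0⊕1⊕0⊕0⊕0⊕1⊕1⊕0⊕1⊕0⊕1⊕0⊕1⊕1⊕1 = 0
Syndrome s16…s1 = 00110 → error at position 6.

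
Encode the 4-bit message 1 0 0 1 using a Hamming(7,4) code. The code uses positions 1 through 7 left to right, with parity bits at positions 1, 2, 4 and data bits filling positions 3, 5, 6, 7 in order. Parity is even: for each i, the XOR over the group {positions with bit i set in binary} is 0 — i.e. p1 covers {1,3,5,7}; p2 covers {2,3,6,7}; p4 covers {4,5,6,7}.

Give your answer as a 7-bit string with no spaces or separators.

0011001

Place data at non-parity positions: p1 p2 1 p4 0 0 1
p1 (pos 1,3,5,7): XOR of data positions = 1⊕0⊕1 = 0
p2 (pos 2,3,6,7): XOR of data positions = 1⊕0⊕1 = 0
p4 (pos 4,5,6,7): XOR of data positions = 0⊕0⊕1 = 1
Codeword: 0011001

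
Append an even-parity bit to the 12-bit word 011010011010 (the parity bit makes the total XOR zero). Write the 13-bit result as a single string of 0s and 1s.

0110100110100

XOR of the 12 data bits: 0⊕1⊕1⊕0⊕1⊕0⊕0⊕1⊕1⊕0⊕1⊕0 = 0
Parity bit = 0 (so all 13 bits XOR to 0).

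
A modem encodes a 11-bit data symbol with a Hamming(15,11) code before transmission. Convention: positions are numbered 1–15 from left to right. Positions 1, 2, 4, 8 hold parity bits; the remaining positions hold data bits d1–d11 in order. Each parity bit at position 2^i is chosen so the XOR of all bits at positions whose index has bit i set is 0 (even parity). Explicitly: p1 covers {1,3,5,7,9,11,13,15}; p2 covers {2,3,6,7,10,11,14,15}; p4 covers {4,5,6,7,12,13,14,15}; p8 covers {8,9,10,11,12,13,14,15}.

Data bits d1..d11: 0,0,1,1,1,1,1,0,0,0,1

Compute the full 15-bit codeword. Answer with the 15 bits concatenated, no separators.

Place data at non-parity positions: p1 p2 0 p4 0 1 1 p8 1 1 1 0 0 0 1
p1 (pos 1,3,5,7,9,11,13,15): XOR of data positions = 0⊕0⊕1⊕1⊕1⊕0⊕1 = 0
p2 (pos 2,3,6,7,10,11,14,15): XOR of data positions = 0⊕1⊕1⊕1⊕1⊕0⊕1 = 1
p4 (pos 4,5,6,7,12,13,14,15): XOR of data positions = 0⊕1⊕1⊕0⊕0⊕0⊕1 = 1
p8 (pos 8,9,10,11,12,13,14,15): XOR of data positions = 1⊕1⊕1⊕0⊕0⊕0⊕1 = 0
Codeword: 010101101110001

010101101110001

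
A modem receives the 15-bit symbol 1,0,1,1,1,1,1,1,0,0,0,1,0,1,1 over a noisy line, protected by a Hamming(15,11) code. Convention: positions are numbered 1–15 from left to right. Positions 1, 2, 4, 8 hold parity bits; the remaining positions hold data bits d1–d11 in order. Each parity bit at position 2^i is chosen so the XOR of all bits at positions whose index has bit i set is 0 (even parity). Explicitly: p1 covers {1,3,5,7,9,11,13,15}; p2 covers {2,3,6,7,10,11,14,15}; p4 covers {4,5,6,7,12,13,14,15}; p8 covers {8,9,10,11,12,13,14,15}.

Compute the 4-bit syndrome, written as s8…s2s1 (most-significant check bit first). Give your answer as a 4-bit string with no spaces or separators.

0111

s1 (pos 1,3,5,7,9,11,13,15): 1⊕1⊕1⊕1⊕0⊕0⊕0⊕1 = 1
s2 (pos 2,3,6,7,10,11,14,15): 0⊕1⊕1⊕1⊕0⊕0⊕1⊕1 = 1
s4 (pos 4,5,6,7,12,13,14,15): 1⊕1⊕1⊕1⊕1⊕0⊕1⊕1 = 1
s8 (pos 8,9,10,11,12,13,14,15): 1⊕0⊕0⊕0⊕1⊕0⊕1⊕1 = 0
Syndrome s8…s1 = 0111 → error at position 7.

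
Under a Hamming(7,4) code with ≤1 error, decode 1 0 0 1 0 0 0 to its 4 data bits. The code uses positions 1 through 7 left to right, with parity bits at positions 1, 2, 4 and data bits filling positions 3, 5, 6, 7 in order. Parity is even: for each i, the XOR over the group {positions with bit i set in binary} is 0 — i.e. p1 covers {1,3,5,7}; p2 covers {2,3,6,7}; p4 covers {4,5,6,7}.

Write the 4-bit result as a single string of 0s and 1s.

0100

s1 (pos 1,3,5,7): 1⊕0⊕0⊕0 = 1
s2 (pos 2,3,6,7): 0⊕0⊕0⊕0 = 0
s4 (pos 4,5,6,7): 1⊕0⊕0⊕0 = 1
Syndrome s4…s1 = 101 → error at position 5.
Flip position 5: 1001000 → 1001100
Read data bits from positions 3,5,6,7: 0100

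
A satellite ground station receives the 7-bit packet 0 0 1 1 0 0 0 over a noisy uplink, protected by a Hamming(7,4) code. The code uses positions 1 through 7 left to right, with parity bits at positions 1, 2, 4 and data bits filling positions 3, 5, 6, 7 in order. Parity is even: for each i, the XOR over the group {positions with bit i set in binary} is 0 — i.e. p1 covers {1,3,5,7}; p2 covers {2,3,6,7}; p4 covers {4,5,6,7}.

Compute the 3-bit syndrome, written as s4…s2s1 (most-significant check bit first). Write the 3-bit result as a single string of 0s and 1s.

111

s1 (pos 1,3,5,7): 0⊕1⊕0⊕0 = 1
s2 (pos 2,3,6,7): 0⊕1⊕0⊕0 = 1
s4 (pos 4,5,6,7): 1⊕0⊕0⊕0 = 1
Syndrome s4…s1 = 111 → error at position 7.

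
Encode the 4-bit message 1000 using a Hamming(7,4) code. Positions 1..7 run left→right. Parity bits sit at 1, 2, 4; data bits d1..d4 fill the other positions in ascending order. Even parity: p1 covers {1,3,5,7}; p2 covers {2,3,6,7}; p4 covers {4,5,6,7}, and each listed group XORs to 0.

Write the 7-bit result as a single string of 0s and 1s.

Place data at non-parity positions: p1 p2 1 p4 0 0 0
p1 (pos 1,3,5,7): XOR of data positions = 1⊕0⊕0 = 1
p2 (pos 2,3,6,7): XOR of data positions = 1⊕0⊕0 = 1
p4 (pos 4,5,6,7): XOR of data positions = 0⊕0⊕0 = 0
Codeword: 1110000

1110000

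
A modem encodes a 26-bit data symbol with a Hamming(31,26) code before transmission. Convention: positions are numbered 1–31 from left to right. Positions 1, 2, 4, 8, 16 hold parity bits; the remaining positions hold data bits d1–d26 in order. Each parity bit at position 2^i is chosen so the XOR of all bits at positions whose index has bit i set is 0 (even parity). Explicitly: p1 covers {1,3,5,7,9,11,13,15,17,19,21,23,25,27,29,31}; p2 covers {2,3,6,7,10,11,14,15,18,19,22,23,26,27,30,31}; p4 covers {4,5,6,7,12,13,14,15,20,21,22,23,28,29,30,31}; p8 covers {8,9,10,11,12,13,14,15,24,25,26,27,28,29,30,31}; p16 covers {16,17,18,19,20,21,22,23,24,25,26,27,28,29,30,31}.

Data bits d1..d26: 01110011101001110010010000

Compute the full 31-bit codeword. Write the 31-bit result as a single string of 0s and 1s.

0000111000111011001110010010000

Place data at non-parity positions: p1 p2 0 p4 1 1 1 p8 0 0 1 1 1 0 1 p16 0 0 1 1 1 0 0 1 0 0 1 0 0 0 0
p1 (pos 1,3,5,7,9,11,13,15,17,19,21,23,25,27,29,31): XOR of data positions = 0⊕1⊕1⊕0⊕1⊕1⊕1⊕0⊕1⊕1⊕0⊕0⊕1⊕0⊕0 = 0
p2 (pos 2,3,6,7,10,11,14,15,18,19,22,23,26,27,30,31): XOR of data positions = 0⊕1⊕1⊕0⊕1⊕0⊕1⊕0⊕1⊕0⊕0⊕0⊕1⊕0⊕0 = 0
p4 (pos 4,5,6,7,12,13,14,15,20,21,22,23,28,29,30,31): XOR of data positions = 1⊕1⊕1⊕1⊕1⊕0⊕1⊕1⊕1⊕0⊕0⊕0⊕0⊕0⊕0 = 0
p8 (pos 8,9,10,11,12,13,14,15,24,25,26,27,28,29,30,31): XOR of data positions = 0⊕0⊕1⊕1⊕1⊕0⊕1⊕1⊕0⊕0⊕1⊕0⊕0⊕0⊕0 = 0
p16 (pos 16,17,18,19,20,21,22,23,24,25,26,27,28,29,30,31): XOR of data positions = 0⊕0⊕1⊕1⊕1⊕0⊕0⊕1⊕0⊕0⊕1⊕0⊕0⊕0⊕0 = 1
Codeword: 0000111000111011001110010010000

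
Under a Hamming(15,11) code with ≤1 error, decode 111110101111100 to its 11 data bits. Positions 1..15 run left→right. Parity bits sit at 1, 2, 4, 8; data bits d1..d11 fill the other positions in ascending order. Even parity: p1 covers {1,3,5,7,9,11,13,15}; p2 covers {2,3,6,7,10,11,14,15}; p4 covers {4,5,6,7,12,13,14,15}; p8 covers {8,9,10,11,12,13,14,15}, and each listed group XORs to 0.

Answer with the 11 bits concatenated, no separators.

s1 (pos 1,3,5,7,9,11,13,15): 1⊕1⊕1⊕1⊕1⊕1⊕1⊕0 = 1
s2 (pos 2,3,6,7,10,11,14,15): 1⊕1⊕0⊕1⊕1⊕1⊕0⊕0 = 1
s4 (pos 4,5,6,7,12,13,14,15): 1⊕1⊕0⊕1⊕1⊕1⊕0⊕0 = 1
s8 (pos 8,9,10,11,12,13,14,15): 0⊕1⊕1⊕1⊕1⊕1⊕0⊕0 = 1
Syndrome s8…s1 = 1111 → error at position 15.
Flip position 15: 111110101111100 → 111110101111101
Read data bits from positions 3,5,6,7,9,10,11,12,13,14,15: 11011111101

11011111101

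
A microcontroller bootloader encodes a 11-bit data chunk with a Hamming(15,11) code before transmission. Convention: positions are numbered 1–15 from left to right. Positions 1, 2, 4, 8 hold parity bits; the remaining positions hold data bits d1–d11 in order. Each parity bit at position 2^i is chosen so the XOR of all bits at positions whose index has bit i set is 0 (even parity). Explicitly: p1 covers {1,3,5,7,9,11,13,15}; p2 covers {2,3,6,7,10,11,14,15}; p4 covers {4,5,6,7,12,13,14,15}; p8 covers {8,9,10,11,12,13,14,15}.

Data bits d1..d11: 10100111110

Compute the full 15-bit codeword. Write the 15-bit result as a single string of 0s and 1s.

111001010111110

Place data at non-parity positions: p1 p2 1 p4 0 1 0 p8 0 1 1 1 1 1 0
p1 (pos 1,3,5,7,9,11,13,15): XOR of data positions = 1⊕0⊕0⊕0⊕1⊕1⊕0 = 1
p2 (pos 2,3,6,7,10,11,14,15): XOR of data positions = 1⊕1⊕0⊕1⊕1⊕1⊕0 = 1
p4 (pos 4,5,6,7,12,13,14,15): XOR of data positions = 0⊕1⊕0⊕1⊕1⊕1⊕0 = 0
p8 (pos 8,9,10,11,12,13,14,15): XOR of data positions = 0⊕1⊕1⊕1⊕1⊕1⊕0 = 1
Codeword: 111001010111110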